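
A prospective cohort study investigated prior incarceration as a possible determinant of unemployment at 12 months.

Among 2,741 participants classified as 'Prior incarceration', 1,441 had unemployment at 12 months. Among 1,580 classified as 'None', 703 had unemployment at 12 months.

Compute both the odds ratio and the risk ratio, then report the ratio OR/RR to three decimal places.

1.170

From the description: a = 1441, b = 1300, c = 703, d = 877.
OR = (1441·877)/(1300·703) = 1263757/913900 = 1.38282
Risk in exposed = 1441/2741 = 0.52572; risk in unexposed = 703/1580 = 0.44494; RR = 1.18156
OR/RR = 1.38282 / 1.18156 = 1.17033
The outcome is not rare, so the OR lies further from 1 than the RR.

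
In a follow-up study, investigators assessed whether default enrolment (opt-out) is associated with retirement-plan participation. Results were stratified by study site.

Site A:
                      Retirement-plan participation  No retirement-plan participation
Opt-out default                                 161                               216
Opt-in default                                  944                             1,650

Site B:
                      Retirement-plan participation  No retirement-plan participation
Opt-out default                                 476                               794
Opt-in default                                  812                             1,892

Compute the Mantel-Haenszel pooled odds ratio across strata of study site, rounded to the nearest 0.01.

1.37

OR_MH = Σ(aᵢdᵢ/nᵢ) / Σ(bᵢcᵢ/nᵢ), where nᵢ is the stratum total.
Stratum 1 (Site A): n = 2971; a·d/n = 161·1650/2971 = 89.4143; b·c/n = 216·944/2971 = 68.6314
Stratum 2 (Site B): n = 3974; a·d/n = 476·1892/3974 = 226.6210; b·c/n = 794·812/3974 = 162.2365
OR_MH = (89.4143 + 226.6210) / (68.6314 + 162.2365) = 316.0354 / 230.8680 = 1.36890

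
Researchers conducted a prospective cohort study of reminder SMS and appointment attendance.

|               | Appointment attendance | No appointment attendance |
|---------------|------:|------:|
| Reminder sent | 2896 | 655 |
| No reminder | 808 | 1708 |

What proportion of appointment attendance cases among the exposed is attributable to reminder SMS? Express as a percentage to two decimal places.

60.62

Cells: a = 2896, b = 655, c = 808, d = 1708.
Risk in exposed = 2896/3551 = 0.81554; risk in unexposed = 808/2516 = 0.32114.
RR = 0.81554/0.32114 = 2.53949
AR% = (RR − 1)/RR × 100 = (2.53949 − 1)/2.53949 × 100 = 60.6221%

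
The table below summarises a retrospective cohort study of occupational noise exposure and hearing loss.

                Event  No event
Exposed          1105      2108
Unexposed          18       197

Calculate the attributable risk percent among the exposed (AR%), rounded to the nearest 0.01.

Cells: a = 1105, b = 2108, c = 18, d = 197.
Risk in exposed = 1105/3213 = 0.34392; risk in unexposed = 18/215 = 0.08372.
RR = 0.34392/0.08372 = 4.10788
AR% = (RR − 1)/RR × 100 = (4.10788 − 1)/4.10788 × 100 = 75.6565%

75.66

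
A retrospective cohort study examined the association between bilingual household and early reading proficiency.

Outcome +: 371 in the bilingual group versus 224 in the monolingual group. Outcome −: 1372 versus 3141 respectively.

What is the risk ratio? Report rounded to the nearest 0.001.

3.198

From the description: a = 371, b = 1372, c = 224, d = 3141.
Risk in exposed = 371/1743 = 0.21285; risk in unexposed = 224/3365 = 0.06657.
RR = 0.21285 / 0.06657 = 3.19752
The risk among the exposed is 3.20 times that among the unexposed.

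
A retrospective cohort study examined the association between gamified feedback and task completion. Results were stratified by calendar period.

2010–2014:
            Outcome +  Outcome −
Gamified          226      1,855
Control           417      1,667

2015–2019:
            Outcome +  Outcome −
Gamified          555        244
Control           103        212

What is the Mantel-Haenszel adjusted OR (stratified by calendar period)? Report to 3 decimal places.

OR_MH = Σ(aᵢdᵢ/nᵢ) / Σ(bᵢcᵢ/nᵢ), where nᵢ is the stratum total.
Stratum 1 (2010–2014): n = 4165; a·d/n = 226·1667/4165 = 90.4543; b·c/n = 1855·417/4165 = 185.7227
Stratum 2 (2015–2019): n = 1114; a·d/n = 555·212/1114 = 105.6194; b·c/n = 244·103/1114 = 22.5601
OR_MH = (90.4543 + 105.6194) / (185.7227 + 22.5601) = 196.0737 / 208.2828 = 0.94138

0.941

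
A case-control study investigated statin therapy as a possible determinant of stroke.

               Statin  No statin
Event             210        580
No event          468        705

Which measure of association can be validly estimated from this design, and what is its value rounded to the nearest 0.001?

0.545

Reading the table with exposure as columns: a = 210 (Statin, case), b = 468 (Statin, non-case), c = 580 (No statin, case), d = 705.
This is a case-control study: participants were sampled on outcome status, so risks in the source population cannot be estimated directly — relative risk is not valid here. The odds ratio is the appropriate measure.
OR = (a·d)/(b·c) = (210 × 705) / (468 × 580) = 148050 / 271440 = 0.54542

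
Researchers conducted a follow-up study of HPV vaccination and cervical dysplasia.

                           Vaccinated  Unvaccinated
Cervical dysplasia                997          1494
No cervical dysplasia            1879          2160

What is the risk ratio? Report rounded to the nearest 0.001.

0.848

Reading the table with exposure as columns: a = 997 (Vaccinated, case), b = 1879 (Vaccinated, non-case), c = 1494 (Unvaccinated, case), d = 2160.
Risk in exposed = 997/2876 = 0.34666; risk in unexposed = 1494/3654 = 0.40887.
RR = 0.34666 / 0.40887 = 0.84786
The risk is 15% lower among the exposed than among the unexposed.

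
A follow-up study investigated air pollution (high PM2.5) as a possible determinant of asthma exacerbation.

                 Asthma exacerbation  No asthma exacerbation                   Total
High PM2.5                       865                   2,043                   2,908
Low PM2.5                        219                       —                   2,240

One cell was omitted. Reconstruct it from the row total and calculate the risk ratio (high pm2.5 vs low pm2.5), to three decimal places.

The missing cell is in the unexposed row: 2240 − 219 = 2021.
So a = 865, b = 2043, c = 219, d = 2021.
RR = [a/(a+b)] / [c/(c+d)] = (865/2908) / (219/2240) = 0.29746/0.09777 = 3.04247

3.042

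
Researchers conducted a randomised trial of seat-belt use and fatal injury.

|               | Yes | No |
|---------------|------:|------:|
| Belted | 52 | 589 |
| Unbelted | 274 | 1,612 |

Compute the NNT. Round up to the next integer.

16

Risk in treated group = 52/641 = 0.08112; risk in control = 274/1886 = 0.14528.
Absolute risk reduction = 0.14528 − 0.08112 = 0.06416
NNT = 1 / ARR = 1 / 0.06416 = 15.587 → round up → 16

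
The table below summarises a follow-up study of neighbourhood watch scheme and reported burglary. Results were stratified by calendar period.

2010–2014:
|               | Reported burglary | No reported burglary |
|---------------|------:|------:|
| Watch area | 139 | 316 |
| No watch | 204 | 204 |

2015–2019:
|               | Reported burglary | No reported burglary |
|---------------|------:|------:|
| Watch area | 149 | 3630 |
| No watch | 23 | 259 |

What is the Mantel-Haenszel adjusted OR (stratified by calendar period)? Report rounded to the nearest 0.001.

0.445

OR_MH = Σ(aᵢdᵢ/nᵢ) / Σ(bᵢcᵢ/nᵢ), where nᵢ is the stratum total.
Stratum 1 (2010–2014): n = 863; a·d/n = 139·204/863 = 32.8575; b·c/n = 316·204/863 = 74.6976
Stratum 2 (2015–2019): n = 4061; a·d/n = 149·259/4061 = 9.5028; b·c/n = 3630·23/4061 = 20.5590
OR_MH = (32.8575 + 9.5028) / (74.6976 + 20.5590) = 42.3603 / 95.2565 = 0.44470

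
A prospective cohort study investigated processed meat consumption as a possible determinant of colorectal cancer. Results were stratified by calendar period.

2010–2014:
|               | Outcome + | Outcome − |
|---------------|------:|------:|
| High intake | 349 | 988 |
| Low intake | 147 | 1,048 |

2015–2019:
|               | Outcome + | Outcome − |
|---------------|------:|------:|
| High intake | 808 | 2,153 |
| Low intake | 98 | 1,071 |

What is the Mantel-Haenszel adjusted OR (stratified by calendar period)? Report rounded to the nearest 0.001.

3.264

OR_MH = Σ(aᵢdᵢ/nᵢ) / Σ(bᵢcᵢ/nᵢ), where nᵢ is the stratum total.
Stratum 1 (2010–2014): n = 2532; a·d/n = 349·1048/2532 = 144.4518; b·c/n = 988·147/2532 = 57.3602
Stratum 2 (2015–2019): n = 4130; a·d/n = 808·1071/4130 = 209.5322; b·c/n = 2153·98/4130 = 51.0881
OR_MH = (144.4518 + 209.5322) / (57.3602 + 51.0881) = 353.9840 / 108.4483 = 3.26408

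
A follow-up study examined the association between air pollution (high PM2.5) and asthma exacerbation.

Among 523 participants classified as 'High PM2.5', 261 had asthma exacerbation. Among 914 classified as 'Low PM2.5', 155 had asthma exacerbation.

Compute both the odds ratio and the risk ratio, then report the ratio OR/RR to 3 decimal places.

1.658

From the description: a = 261, b = 262, c = 155, d = 759.
OR = (261·759)/(262·155) = 198099/40610 = 4.87808
Risk in exposed = 261/523 = 0.49904; risk in unexposed = 155/914 = 0.16958; RR = 2.94275
OR/RR = 4.87808 / 2.94275 = 1.65766
The outcome is not rare, so the OR lies further from 1 than the RR.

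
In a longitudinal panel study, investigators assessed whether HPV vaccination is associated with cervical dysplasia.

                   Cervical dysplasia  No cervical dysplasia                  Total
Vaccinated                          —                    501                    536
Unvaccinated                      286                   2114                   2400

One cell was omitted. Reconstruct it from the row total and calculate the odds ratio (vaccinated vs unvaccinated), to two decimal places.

The missing cell is in the exposed row: 536 − 501 = 35.
So a = 35, b = 501, c = 286, d = 2114.
OR = (a·d)/(b·c) = (35 × 2114) / (501 × 286) = 73990 / 143286 = 0.51638

0.52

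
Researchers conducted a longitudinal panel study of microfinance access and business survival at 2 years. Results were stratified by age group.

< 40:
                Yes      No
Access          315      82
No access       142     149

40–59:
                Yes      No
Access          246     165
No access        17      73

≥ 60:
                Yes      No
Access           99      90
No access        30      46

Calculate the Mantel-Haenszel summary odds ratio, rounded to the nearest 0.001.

3.707

OR_MH = Σ(aᵢdᵢ/nᵢ) / Σ(bᵢcᵢ/nᵢ), where nᵢ is the stratum total.
Stratum 1 (< 40): n = 688; a·d/n = 315·149/688 = 68.2195; b·c/n = 82·142/688 = 16.9244
Stratum 2 (40–59): n = 501; a·d/n = 246·73/501 = 35.8443; b·c/n = 165·17/501 = 5.5988
Stratum 3 (≥ 60): n = 265; a·d/n = 99·46/265 = 17.1849; b·c/n = 90·30/265 = 10.1887
OR_MH = (68.2195 + 35.8443 + 17.1849) / (16.9244 + 5.5988 + 10.1887) = 121.2487 / 32.7119 = 3.70656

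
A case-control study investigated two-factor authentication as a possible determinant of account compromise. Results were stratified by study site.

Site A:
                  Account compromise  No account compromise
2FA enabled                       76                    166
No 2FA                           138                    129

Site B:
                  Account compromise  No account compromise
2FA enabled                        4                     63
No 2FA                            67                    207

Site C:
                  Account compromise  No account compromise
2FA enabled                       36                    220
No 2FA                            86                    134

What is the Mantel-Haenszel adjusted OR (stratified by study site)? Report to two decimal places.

OR_MH = Σ(aᵢdᵢ/nᵢ) / Σ(bᵢcᵢ/nᵢ), where nᵢ is the stratum total.
Stratum 1 (Site A): n = 509; a·d/n = 76·129/509 = 19.2613; b·c/n = 166·138/509 = 45.0059
Stratum 2 (Site B): n = 341; a·d/n = 4·207/341 = 2.4282; b·c/n = 63·67/341 = 12.3783
Stratum 3 (Site C): n = 476; a·d/n = 36·134/476 = 10.1345; b·c/n = 220·86/476 = 39.7479
OR_MH = (19.2613 + 2.4282 + 10.1345) / (45.0059 + 12.3783 + 39.7479) = 31.8239 / 97.1321 = 0.32764

0.33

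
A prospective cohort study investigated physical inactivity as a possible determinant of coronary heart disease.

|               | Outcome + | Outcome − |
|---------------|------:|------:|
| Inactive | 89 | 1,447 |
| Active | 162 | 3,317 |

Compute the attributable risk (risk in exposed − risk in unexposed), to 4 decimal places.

Cells: a = 89, b = 1447, c = 162, d = 3317.
Risk in exposed = 89/1536 = 0.057943; risk in unexposed = 162/3479 = 0.046565.
Risk difference = 0.057943 − 0.046565 = 0.011378

0.0114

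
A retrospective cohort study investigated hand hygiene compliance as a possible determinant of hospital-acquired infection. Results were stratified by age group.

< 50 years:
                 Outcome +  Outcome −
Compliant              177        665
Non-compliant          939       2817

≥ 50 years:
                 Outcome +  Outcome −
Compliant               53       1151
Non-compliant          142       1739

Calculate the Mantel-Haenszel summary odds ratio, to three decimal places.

OR_MH = Σ(aᵢdᵢ/nᵢ) / Σ(bᵢcᵢ/nᵢ), where nᵢ is the stratum total.
Stratum 1 (< 50 years): n = 4598; a·d/n = 177·2817/4598 = 108.4404; b·c/n = 665·939/4598 = 135.8058
Stratum 2 (≥ 50 years): n = 3085; a·d/n = 53·1739/3085 = 29.8759; b·c/n = 1151·142/3085 = 52.9796
OR_MH = (108.4404 + 29.8759) / (135.8058 + 52.9796) = 138.3163 / 188.7854 = 0.73266

0.733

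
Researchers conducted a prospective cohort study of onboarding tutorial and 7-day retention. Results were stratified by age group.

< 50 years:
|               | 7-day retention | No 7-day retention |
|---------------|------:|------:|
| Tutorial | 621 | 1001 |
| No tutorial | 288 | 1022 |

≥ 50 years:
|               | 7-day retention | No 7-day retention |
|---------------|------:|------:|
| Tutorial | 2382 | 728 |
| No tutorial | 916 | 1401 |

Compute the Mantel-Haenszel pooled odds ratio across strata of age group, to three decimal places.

OR_MH = Σ(aᵢdᵢ/nᵢ) / Σ(bᵢcᵢ/nᵢ), where nᵢ is the stratum total.
Stratum 1 (< 50 years): n = 2932; a·d/n = 621·1022/2932 = 216.4604; b·c/n = 1001·288/2932 = 98.3247
Stratum 2 (≥ 50 years): n = 5427; a·d/n = 2382·1401/5427 = 614.9221; b·c/n = 728·916/5427 = 122.8760
OR_MH = (216.4604 + 614.9221) / (98.3247 + 122.8760) = 831.3825 / 221.2007 = 3.75850

3.758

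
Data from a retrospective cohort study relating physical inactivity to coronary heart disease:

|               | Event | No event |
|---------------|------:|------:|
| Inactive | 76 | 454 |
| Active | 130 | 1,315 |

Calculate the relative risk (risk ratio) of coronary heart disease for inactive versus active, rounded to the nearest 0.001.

1.594

Cells: a = 76, b = 454, c = 130, d = 1315.
Risk in exposed = 76/530 = 0.14340; risk in unexposed = 130/1445 = 0.08997.
RR = 0.14340 / 0.08997 = 1.59390
The risk among the exposed is 1.59 times that among the unexposed.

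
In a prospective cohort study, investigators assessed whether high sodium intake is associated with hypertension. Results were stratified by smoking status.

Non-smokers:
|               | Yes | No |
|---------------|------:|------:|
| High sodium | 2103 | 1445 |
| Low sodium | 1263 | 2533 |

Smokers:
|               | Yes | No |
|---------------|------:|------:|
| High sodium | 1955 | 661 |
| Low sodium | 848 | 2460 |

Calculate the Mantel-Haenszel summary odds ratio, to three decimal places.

4.480

OR_MH = Σ(aᵢdᵢ/nᵢ) / Σ(bᵢcᵢ/nᵢ), where nᵢ is the stratum total.
Stratum 1 (Non-smokers): n = 7344; a·d/n = 2103·2533/7344 = 725.3403; b·c/n = 1445·1263/7344 = 248.5069
Stratum 2 (Smokers): n = 5924; a·d/n = 1955·2460/5924 = 811.8332; b·c/n = 661·848/5924 = 94.6199
OR_MH = (725.3403 + 811.8332) / (248.5069 + 94.6199) = 1537.1735 / 343.1268 = 4.47990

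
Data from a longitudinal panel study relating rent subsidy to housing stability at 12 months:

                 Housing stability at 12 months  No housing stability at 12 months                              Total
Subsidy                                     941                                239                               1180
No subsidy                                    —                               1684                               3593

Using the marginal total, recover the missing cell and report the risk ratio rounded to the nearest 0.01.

1.50

The missing cell is in the unexposed row: 3593 − 1684 = 1909.
So a = 941, b = 239, c = 1909, d = 1684.
RR = [a/(a+b)] / [c/(c+d)] = (941/1180) / (1909/3593) = 0.79746/0.53131 = 1.50092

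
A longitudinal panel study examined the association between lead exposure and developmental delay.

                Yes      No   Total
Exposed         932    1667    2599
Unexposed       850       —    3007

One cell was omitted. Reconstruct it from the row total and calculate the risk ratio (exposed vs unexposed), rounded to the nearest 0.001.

1.269

The missing cell is in the unexposed row: 3007 − 850 = 2157.
So a = 932, b = 1667, c = 850, d = 2157.
RR = [a/(a+b)] / [c/(c+d)] = (932/2599) / (850/3007) = 0.35860/0.28267 = 1.26860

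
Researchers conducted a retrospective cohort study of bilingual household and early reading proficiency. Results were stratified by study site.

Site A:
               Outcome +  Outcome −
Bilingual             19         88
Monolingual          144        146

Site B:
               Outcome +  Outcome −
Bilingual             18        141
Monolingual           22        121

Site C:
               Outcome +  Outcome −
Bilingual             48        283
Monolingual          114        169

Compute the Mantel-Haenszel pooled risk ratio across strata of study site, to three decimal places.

RR_MH = Σ(aᵢ·n₀ᵢ/nᵢ) / Σ(cᵢ·n₁ᵢ/nᵢ), with n₁ᵢ = aᵢ+bᵢ (exposed), n₀ᵢ = cᵢ+dᵢ (unexposed), nᵢ = n₁ᵢ+n₀ᵢ.
Stratum 1 (Site A): n₁ = 107, n₀ = 290, n = 397; a·n₀/n = 19·290/397 = 13.8791; c·n₁/n = 144·107/397 = 38.8111
Stratum 2 (Site B): n₁ = 159, n₀ = 143, n = 302; a·n₀/n = 18·143/302 = 8.5232; c·n₁/n = 22·159/302 = 11.5828
Stratum 3 (Site C): n₁ = 331, n₀ = 283, n = 614; a·n₀/n = 48·283/614 = 22.1238; c·n₁/n = 114·331/614 = 61.4560
RR_MH = (13.8791 + 8.5232 + 22.1238) / (38.8111 + 11.5828 + 61.4560) = 44.5261 / 111.8499 = 0.39809

0.398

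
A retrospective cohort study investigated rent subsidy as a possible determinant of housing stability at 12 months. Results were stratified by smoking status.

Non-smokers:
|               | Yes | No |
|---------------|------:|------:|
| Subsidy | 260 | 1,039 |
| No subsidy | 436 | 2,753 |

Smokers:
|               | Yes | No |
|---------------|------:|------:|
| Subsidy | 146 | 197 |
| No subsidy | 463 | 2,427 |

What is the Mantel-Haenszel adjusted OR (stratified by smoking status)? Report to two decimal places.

2.08

OR_MH = Σ(aᵢdᵢ/nᵢ) / Σ(bᵢcᵢ/nᵢ), where nᵢ is the stratum total.
Stratum 1 (Non-smokers): n = 4488; a·d/n = 260·2753/4488 = 159.4875; b·c/n = 1039·436/4488 = 100.9367
Stratum 2 (Smokers): n = 3233; a·d/n = 146·2427/3233 = 109.6016; b·c/n = 197·463/3233 = 28.2125
OR_MH = (159.4875 + 109.6016) / (100.9367 + 28.2125) = 269.0891 / 129.1492 = 2.08355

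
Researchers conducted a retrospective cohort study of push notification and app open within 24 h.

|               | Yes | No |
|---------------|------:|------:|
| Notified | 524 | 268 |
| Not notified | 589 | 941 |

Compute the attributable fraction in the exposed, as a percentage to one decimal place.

41.8

Cells: a = 524, b = 268, c = 589, d = 941.
Risk in exposed = 524/792 = 0.66162; risk in unexposed = 589/1530 = 0.38497.
RR = 0.66162/0.38497 = 1.71863
AR% = (RR − 1)/RR × 100 = (1.71863 − 1)/1.71863 × 100 = 41.8141%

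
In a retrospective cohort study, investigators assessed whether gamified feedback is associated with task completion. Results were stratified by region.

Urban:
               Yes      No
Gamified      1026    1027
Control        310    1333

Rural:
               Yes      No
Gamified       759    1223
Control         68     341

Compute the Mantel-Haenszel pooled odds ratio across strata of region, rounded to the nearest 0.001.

OR_MH = Σ(aᵢdᵢ/nᵢ) / Σ(bᵢcᵢ/nᵢ), where nᵢ is the stratum total.
Stratum 1 (Urban): n = 3696; a·d/n = 1026·1333/3696 = 370.0373; b·c/n = 1027·310/3696 = 86.1391
Stratum 2 (Rural): n = 2391; a·d/n = 759·341/2391 = 108.2472; b·c/n = 1223·68/2391 = 34.7821
OR_MH = (370.0373 + 108.2472) / (86.1391 + 34.7821) = 478.2845 / 120.9212 = 3.95534

3.955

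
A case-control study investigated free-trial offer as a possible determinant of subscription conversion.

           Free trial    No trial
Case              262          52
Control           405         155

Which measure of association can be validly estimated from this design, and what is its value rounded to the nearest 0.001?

1.928

Reading the table with exposure as columns: a = 262 (Free trial, case), b = 405 (Free trial, non-case), c = 52 (No trial, case), d = 155.
This is a case-control study: participants were sampled on outcome status, so risks in the source population cannot be estimated directly — relative risk is not valid here. The odds ratio is the appropriate measure.
OR = (a·d)/(b·c) = (262 × 155) / (405 × 52) = 40610 / 21060 = 1.92830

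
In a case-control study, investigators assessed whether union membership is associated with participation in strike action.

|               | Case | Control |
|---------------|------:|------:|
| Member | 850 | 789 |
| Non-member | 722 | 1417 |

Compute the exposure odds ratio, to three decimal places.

Cells: a = 850, b = 789, c = 722, d = 1417.
OR = (a·d)/(b·c) = (850 × 1417) / (789 × 722) = 1204450 / 569658 = 2.11434
The odds of participation in strike action are about 2.11 times as high in the member group.

2.114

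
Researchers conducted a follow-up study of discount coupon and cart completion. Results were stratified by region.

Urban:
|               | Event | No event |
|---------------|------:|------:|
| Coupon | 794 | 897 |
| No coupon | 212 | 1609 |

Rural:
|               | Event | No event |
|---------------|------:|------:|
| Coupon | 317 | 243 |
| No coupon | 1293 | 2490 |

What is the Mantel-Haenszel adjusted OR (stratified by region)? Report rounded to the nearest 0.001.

OR_MH = Σ(aᵢdᵢ/nᵢ) / Σ(bᵢcᵢ/nᵢ), where nᵢ is the stratum total.
Stratum 1 (Urban): n = 3512; a·d/n = 794·1609/3512 = 363.7659; b·c/n = 897·212/3512 = 54.1469
Stratum 2 (Rural): n = 4343; a·d/n = 317·2490/4343 = 181.7476; b·c/n = 243·1293/4343 = 72.3461
OR_MH = (363.7659 + 181.7476) / (54.1469 + 72.3461) = 545.5136 / 126.4930 = 4.31260

4.313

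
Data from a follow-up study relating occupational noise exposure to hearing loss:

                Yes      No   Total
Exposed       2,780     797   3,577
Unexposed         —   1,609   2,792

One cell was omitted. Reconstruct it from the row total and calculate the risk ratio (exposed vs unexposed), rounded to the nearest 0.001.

The missing cell is in the unexposed row: 2792 − 1609 = 1183.
So a = 2780, b = 797, c = 1183, d = 1609.
RR = [a/(a+b)] / [c/(c+d)] = (2780/3577) / (1183/2792) = 0.77719/0.42371 = 1.83424

1.834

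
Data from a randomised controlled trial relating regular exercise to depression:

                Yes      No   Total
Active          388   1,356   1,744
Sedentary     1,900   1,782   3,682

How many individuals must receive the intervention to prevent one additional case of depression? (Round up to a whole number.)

4

Risk in treated group = 388/1744 = 0.22248; risk in control = 1900/3682 = 0.51602.
Absolute risk reduction = 0.51602 − 0.22248 = 0.29355
NNT = 1 / ARR = 1 / 0.29355 = 3.407 → round up → 4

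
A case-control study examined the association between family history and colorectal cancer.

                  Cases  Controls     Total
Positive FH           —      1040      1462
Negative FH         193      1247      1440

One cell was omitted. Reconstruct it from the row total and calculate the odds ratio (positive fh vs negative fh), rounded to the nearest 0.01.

The missing cell is in the exposed row: 1462 − 1040 = 422.
So a = 422, b = 1040, c = 193, d = 1247.
OR = (a·d)/(b·c) = (422 × 1247) / (1040 × 193) = 526234 / 200720 = 2.62173

2.62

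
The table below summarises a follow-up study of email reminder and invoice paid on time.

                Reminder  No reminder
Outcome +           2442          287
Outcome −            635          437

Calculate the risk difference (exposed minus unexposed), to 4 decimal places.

Reading the table with exposure as columns: a = 2442 (Reminder, case), b = 635 (Reminder, non-case), c = 287 (No reminder, case), d = 437.
Risk in exposed = 2442/3077 = 0.793630; risk in unexposed = 287/724 = 0.396409.
Risk difference = 0.793630 − 0.396409 = 0.397221

0.3972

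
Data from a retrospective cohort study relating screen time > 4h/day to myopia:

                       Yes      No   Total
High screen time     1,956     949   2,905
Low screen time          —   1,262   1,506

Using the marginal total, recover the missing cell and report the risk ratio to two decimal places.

The missing cell is in the unexposed row: 1506 − 1262 = 244.
So a = 1956, b = 949, c = 244, d = 1262.
RR = [a/(a+b)] / [c/(c+d)] = (1956/2905) / (244/1506) = 0.67332/0.16202 = 4.15583

4.16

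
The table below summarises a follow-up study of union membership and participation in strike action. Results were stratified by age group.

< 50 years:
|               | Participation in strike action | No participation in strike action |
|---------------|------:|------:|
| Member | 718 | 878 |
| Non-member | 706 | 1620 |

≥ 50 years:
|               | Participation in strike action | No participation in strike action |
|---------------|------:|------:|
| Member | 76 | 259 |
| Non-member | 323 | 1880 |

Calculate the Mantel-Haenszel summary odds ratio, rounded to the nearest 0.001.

OR_MH = Σ(aᵢdᵢ/nᵢ) / Σ(bᵢcᵢ/nᵢ), where nᵢ is the stratum total.
Stratum 1 (< 50 years): n = 3922; a·d/n = 718·1620/3922 = 296.5732; b·c/n = 878·706/3922 = 158.0490
Stratum 2 (≥ 50 years): n = 2538; a·d/n = 76·1880/2538 = 56.2963; b·c/n = 259·323/2538 = 32.9618
OR_MH = (296.5732 + 56.2963) / (158.0490 + 32.9618) = 352.8695 / 191.0107 = 1.84738

1.847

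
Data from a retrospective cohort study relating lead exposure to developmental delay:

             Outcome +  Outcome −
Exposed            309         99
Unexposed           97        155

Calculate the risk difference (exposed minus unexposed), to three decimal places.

0.372

Cells: a = 309, b = 99, c = 97, d = 155.
Risk in exposed = 309/408 = 0.757353; risk in unexposed = 97/252 = 0.384921.
Risk difference = 0.757353 − 0.384921 = 0.372432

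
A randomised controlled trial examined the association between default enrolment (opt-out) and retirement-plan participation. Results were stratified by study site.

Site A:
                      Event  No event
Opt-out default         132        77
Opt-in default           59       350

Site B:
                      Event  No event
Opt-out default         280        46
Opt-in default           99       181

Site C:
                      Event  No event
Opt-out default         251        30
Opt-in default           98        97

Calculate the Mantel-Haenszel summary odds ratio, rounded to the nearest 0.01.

9.96

OR_MH = Σ(aᵢdᵢ/nᵢ) / Σ(bᵢcᵢ/nᵢ), where nᵢ is the stratum total.
Stratum 1 (Site A): n = 618; a·d/n = 132·350/618 = 74.7573; b·c/n = 77·59/618 = 7.3511
Stratum 2 (Site B): n = 606; a·d/n = 280·181/606 = 83.6304; b·c/n = 46·99/606 = 7.5149
Stratum 3 (Site C): n = 476; a·d/n = 251·97/476 = 51.1492; b·c/n = 30·98/476 = 6.1765
OR_MH = (74.7573 + 83.6304 + 51.1492) / (7.3511 + 7.5149 + 6.1765) = 209.5368 / 21.0425 = 9.95781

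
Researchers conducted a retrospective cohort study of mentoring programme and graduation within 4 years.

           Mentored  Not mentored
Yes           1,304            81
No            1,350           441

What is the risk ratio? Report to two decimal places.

3.17

Reading the table with exposure as columns: a = 1304 (Mentored, case), b = 1350 (Mentored, non-case), c = 81 (Not mentored, case), d = 441.
Risk in exposed = 1304/2654 = 0.49133; risk in unexposed = 81/522 = 0.15517.
RR = 0.49133 / 0.15517 = 3.16637
The risk among the exposed is 3.17 times that among the unexposed.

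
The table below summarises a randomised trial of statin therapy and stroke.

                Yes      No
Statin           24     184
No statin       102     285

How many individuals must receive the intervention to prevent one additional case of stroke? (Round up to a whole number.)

Risk in treated group = 24/208 = 0.11538; risk in control = 102/387 = 0.26357.
Absolute risk reduction = 0.26357 − 0.11538 = 0.14818
NNT = 1 / ARR = 1 / 0.14818 = 6.748 → round up → 7

7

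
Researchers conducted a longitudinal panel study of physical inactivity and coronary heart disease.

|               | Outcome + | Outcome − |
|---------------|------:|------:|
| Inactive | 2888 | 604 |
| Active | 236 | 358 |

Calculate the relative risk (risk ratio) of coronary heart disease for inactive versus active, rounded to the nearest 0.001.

Cells: a = 2888, b = 604, c = 236, d = 358.
Risk in exposed = 2888/3492 = 0.82703; risk in unexposed = 236/594 = 0.39731.
RR = 0.82703 / 0.39731 = 2.08160
The risk among the exposed is 2.08 times that among the unexposed.

2.082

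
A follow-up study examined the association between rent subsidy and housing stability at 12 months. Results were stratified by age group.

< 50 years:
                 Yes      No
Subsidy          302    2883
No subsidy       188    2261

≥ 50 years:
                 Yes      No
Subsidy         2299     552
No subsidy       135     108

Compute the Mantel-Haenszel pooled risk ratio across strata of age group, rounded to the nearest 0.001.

RR_MH = Σ(aᵢ·n₀ᵢ/nᵢ) / Σ(cᵢ·n₁ᵢ/nᵢ), with n₁ᵢ = aᵢ+bᵢ (exposed), n₀ᵢ = cᵢ+dᵢ (unexposed), nᵢ = n₁ᵢ+n₀ᵢ.
Stratum 1 (< 50 years): n₁ = 3185, n₀ = 2449, n = 5634; a·n₀/n = 302·2449/5634 = 131.2741; c·n₁/n = 188·3185/5634 = 106.2797
Stratum 2 (≥ 50 years): n₁ = 2851, n₀ = 243, n = 3094; a·n₀/n = 2299·243/3094 = 180.5614; c·n₁/n = 135·2851/3094 = 124.3972
RR_MH = (131.2741 + 180.5614) / (106.2797 + 124.3972) = 311.8355 / 230.6770 = 1.35183

1.352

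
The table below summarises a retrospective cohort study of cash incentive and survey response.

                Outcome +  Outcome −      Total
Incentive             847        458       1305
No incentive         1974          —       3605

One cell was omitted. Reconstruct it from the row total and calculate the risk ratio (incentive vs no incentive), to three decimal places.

1.185

The missing cell is in the unexposed row: 3605 − 1974 = 1631.
So a = 847, b = 458, c = 1974, d = 1631.
RR = [a/(a+b)] / [c/(c+d)] = (847/1305) / (1974/3605) = 0.64904/0.54757 = 1.18531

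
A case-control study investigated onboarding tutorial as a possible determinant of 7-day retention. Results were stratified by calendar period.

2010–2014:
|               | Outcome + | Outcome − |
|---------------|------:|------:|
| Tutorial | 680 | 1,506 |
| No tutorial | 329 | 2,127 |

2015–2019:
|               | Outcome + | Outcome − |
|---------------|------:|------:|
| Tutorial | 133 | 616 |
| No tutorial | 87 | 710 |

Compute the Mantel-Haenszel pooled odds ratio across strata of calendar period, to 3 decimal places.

2.635

OR_MH = Σ(aᵢdᵢ/nᵢ) / Σ(bᵢcᵢ/nᵢ), where nᵢ is the stratum total.
Stratum 1 (2010–2014): n = 4642; a·d/n = 680·2127/4642 = 311.5812; b·c/n = 1506·329/4642 = 106.7372
Stratum 2 (2015–2019): n = 1546; a·d/n = 133·710/1546 = 61.0802; b·c/n = 616·87/1546 = 34.6649
OR_MH = (311.5812 + 61.0802) / (106.7372 + 34.6649) = 372.6614 / 141.4021 = 2.63547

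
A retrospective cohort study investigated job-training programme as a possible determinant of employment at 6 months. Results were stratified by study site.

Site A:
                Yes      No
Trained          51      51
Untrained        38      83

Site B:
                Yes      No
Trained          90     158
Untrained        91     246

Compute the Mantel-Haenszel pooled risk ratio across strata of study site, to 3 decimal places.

1.421

RR_MH = Σ(aᵢ·n₀ᵢ/nᵢ) / Σ(cᵢ·n₁ᵢ/nᵢ), with n₁ᵢ = aᵢ+bᵢ (exposed), n₀ᵢ = cᵢ+dᵢ (unexposed), nᵢ = n₁ᵢ+n₀ᵢ.
Stratum 1 (Site A): n₁ = 102, n₀ = 121, n = 223; a·n₀/n = 51·121/223 = 27.6726; c·n₁/n = 38·102/223 = 17.3812
Stratum 2 (Site B): n₁ = 248, n₀ = 337, n = 585; a·n₀/n = 90·337/585 = 51.8462; c·n₁/n = 91·248/585 = 38.5778
RR_MH = (27.6726 + 51.8462) / (17.3812 + 38.5778) = 79.5188 / 55.9589 = 1.42102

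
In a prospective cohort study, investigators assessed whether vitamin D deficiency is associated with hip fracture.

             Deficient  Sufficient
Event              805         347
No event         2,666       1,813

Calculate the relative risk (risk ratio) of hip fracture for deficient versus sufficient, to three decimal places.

1.444

Reading the table with exposure as columns: a = 805 (Deficient, case), b = 2666 (Deficient, non-case), c = 347 (Sufficient, case), d = 1813.
Risk in exposed = 805/3471 = 0.23192; risk in unexposed = 347/2160 = 0.16065.
RR = 0.23192 / 0.16065 = 1.44366
The risk among the exposed is 1.44 times that among the unexposed.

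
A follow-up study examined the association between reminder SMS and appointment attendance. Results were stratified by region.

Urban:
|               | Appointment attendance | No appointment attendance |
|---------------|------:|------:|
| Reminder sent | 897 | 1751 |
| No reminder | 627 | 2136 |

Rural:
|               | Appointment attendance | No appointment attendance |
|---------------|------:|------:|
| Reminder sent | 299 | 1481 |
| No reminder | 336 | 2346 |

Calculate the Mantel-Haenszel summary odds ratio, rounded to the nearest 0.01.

1.63

OR_MH = Σ(aᵢdᵢ/nᵢ) / Σ(bᵢcᵢ/nᵢ), where nᵢ is the stratum total.
Stratum 1 (Urban): n = 5411; a·d/n = 897·2136/5411 = 354.0920; b·c/n = 1751·627/5411 = 202.8972
Stratum 2 (Rural): n = 4462; a·d/n = 299·2346/4462 = 157.2062; b·c/n = 1481·336/4462 = 111.5231
OR_MH = (354.0920 + 157.2062) / (202.8972 + 111.5231) = 511.2982 / 314.4203 = 1.62616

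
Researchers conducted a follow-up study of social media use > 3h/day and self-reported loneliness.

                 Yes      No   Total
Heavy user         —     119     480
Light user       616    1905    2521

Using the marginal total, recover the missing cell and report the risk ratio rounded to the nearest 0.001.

The missing cell is in the exposed row: 480 − 119 = 361.
So a = 361, b = 119, c = 616, d = 1905.
RR = [a/(a+b)] / [c/(c+d)] = (361/480) / (616/2521) = 0.75208/0.24435 = 3.07793

3.078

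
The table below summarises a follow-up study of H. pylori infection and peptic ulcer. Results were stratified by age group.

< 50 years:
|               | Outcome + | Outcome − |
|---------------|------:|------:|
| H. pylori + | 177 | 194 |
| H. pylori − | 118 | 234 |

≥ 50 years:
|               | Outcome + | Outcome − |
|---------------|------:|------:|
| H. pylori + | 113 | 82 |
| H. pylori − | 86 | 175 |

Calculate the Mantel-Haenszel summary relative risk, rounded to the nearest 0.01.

1.55

RR_MH = Σ(aᵢ·n₀ᵢ/nᵢ) / Σ(cᵢ·n₁ᵢ/nᵢ), with n₁ᵢ = aᵢ+bᵢ (exposed), n₀ᵢ = cᵢ+dᵢ (unexposed), nᵢ = n₁ᵢ+n₀ᵢ.
Stratum 1 (< 50 years): n₁ = 371, n₀ = 352, n = 723; a·n₀/n = 177·352/723 = 86.1743; c·n₁/n = 118·371/723 = 60.5505
Stratum 2 (≥ 50 years): n₁ = 195, n₀ = 261, n = 456; a·n₀/n = 113·261/456 = 64.6776; c·n₁/n = 86·195/456 = 36.7763
RR_MH = (86.1743 + 64.6776) / (60.5505 + 36.7763) = 150.8519 / 97.3268 = 1.54995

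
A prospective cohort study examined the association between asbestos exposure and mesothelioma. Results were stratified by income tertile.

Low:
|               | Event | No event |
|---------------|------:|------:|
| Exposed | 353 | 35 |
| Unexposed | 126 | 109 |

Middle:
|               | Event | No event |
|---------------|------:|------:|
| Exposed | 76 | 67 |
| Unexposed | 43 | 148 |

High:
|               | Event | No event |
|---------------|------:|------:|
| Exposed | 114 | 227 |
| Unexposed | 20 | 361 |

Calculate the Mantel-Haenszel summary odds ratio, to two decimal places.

6.93

OR_MH = Σ(aᵢdᵢ/nᵢ) / Σ(bᵢcᵢ/nᵢ), where nᵢ is the stratum total.
Stratum 1 (Low): n = 623; a·d/n = 353·109/623 = 61.7608; b·c/n = 35·126/623 = 7.0787
Stratum 2 (Middle): n = 334; a·d/n = 76·148/334 = 33.6766; b·c/n = 67·43/334 = 8.6257
Stratum 3 (High): n = 722; a·d/n = 114·361/722 = 57.0000; b·c/n = 227·20/722 = 6.2881
OR_MH = (61.7608 + 33.6766 + 57.0000) / (7.0787 + 8.6257 + 6.2881) = 152.4375 / 21.9925 = 6.93134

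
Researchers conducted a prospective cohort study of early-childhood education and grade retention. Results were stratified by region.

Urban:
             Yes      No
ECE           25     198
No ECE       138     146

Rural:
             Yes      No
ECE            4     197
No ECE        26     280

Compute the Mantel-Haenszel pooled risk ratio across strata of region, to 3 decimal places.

RR_MH = Σ(aᵢ·n₀ᵢ/nᵢ) / Σ(cᵢ·n₁ᵢ/nᵢ), with n₁ᵢ = aᵢ+bᵢ (exposed), n₀ᵢ = cᵢ+dᵢ (unexposed), nᵢ = n₁ᵢ+n₀ᵢ.
Stratum 1 (Urban): n₁ = 223, n₀ = 284, n = 507; a·n₀/n = 25·284/507 = 14.0039; c·n₁/n = 138·223/507 = 60.6982
Stratum 2 (Rural): n₁ = 201, n₀ = 306, n = 507; a·n₀/n = 4·306/507 = 2.4142; c·n₁/n = 26·201/507 = 10.3077
RR_MH = (14.0039 + 2.4142) / (60.6982 + 10.3077) = 16.4181 / 71.0059 = 0.23122

0.231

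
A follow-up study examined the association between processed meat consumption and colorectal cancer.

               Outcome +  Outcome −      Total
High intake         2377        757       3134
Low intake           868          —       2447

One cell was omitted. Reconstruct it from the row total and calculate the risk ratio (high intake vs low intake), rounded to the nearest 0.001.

The missing cell is in the unexposed row: 2447 − 868 = 1579.
So a = 2377, b = 757, c = 868, d = 1579.
RR = [a/(a+b)] / [c/(c+d)] = (2377/3134) / (868/2447) = 0.75846/0.35472 = 2.13818

2.138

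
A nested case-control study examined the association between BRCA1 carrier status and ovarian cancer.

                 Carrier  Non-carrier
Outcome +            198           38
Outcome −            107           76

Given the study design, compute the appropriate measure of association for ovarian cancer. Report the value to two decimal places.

Reading the table with exposure as columns: a = 198 (Carrier, case), b = 107 (Carrier, non-case), c = 38 (Non-carrier, case), d = 76.
This is a nested case-control study: participants were sampled on outcome status, so risks in the source population cannot be estimated directly — relative risk is not valid here. The odds ratio is the appropriate measure.
OR = (a·d)/(b·c) = (198 × 76) / (107 × 38) = 15048 / 4066 = 3.70093

3.70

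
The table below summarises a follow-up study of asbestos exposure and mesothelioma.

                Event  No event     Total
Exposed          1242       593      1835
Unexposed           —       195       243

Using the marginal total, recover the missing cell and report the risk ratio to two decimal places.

3.43

The missing cell is in the unexposed row: 243 − 195 = 48.
So a = 1242, b = 593, c = 48, d = 195.
RR = [a/(a+b)] / [c/(c+d)] = (1242/1835) / (48/243) = 0.67684/0.19753 = 3.42650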